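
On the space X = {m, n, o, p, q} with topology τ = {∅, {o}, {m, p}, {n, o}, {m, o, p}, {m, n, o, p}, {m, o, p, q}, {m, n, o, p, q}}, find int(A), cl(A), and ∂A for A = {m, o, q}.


int(A) = {o}, cl(A) = {m, n, o, p, q}, ∂A = {m, n, p, q}.

Closed sets in (X, τ) are complements of opens:
  closed(X, τ) = {∅, {n}, {q}, {n, q}, {m, p, q}, {n, o, q}, {m, n, p, q}, {m, n, o, p, q}}.
int(A) = ⋃ {U ∈ τ : U ⊆ A}. Opens contained in A: ∅, {o}.
Taking the union of these: int(A) = {o}.
cl(A) = ⋂ {C closed : A ⊆ C}. Closed sets containing A: {m, n, o, p, q}.
Intersecting these: cl(A) = {m, n, o, p, q}.
∂A = cl(A) ∖ int(A) = {m, n, o, p, q} ∖ {o} = {m, n, p, q}.


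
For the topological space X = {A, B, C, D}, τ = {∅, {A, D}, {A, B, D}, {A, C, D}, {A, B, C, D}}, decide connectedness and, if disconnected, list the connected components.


(X, τ) is connected.

Find clopen sets (U ∈ τ with X ∖ U ∈ τ):
  U = ∅, X ∖ U = {A, B, C, D} — both open, so U is clopen.
  U = {A, B, C, D}, X ∖ U = ∅ — both open, so U is clopen.
Only trivial clopens (∅ and X) exist, so (X, τ) is connected.
Compute connected components by grouping points that agree on all clopens:
  component: {A, B, C, D}


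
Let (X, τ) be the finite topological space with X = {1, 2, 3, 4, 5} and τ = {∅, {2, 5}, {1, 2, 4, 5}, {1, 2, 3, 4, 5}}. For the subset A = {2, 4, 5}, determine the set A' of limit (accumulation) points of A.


A' = {1, 2, 3, 4, 5}

For each x ∈ X, list the open sets U ∈ τ with x ∈ U, then check whether U ∩ (A ∖ {x}) ≠ ∅ for every such U.
  x = 1: opens ∋ x are {1, 2, 4, 5}, {1, 2, 3, 4, 5}; each meets A ∖ {1}, so x IS a limit point.
  x = 2: opens ∋ x are {2, 5}, {1, 2, 4, 5}, {1, 2, 3, 4, 5}; each meets A ∖ {2}, so x IS a limit point.
  x = 3: opens ∋ x are {1, 2, 3, 4, 5}; each meets A ∖ {3}, so x IS a limit point.
  x = 4: opens ∋ x are {1, 2, 4, 5}, {1, 2, 3, 4, 5}; each meets A ∖ {4}, so x IS a limit point.
  x = 5: opens ∋ x are {2, 5}, {1, 2, 4, 5}, {1, 2, 3, 4, 5}; each meets A ∖ {5}, so x IS a limit point.
Collecting: A' = {1, 2, 3, 4, 5}.


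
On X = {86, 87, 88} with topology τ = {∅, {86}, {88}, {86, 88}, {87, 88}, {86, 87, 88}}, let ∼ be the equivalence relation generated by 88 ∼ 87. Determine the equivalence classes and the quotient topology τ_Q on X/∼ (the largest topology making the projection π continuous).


X/∼ = {[86], [87=88]}; |τ_Q| = 4.

Equivalence classes: [86], [87=88].
Quotient map π: X → X/∼ sends 86 ↦ [86], 87 ↦ [87=88], 88 ↦ [87=88].
For each subset V ⊆ X/∼, compute π^{-1}(V) ⊆ X and check whether π^{-1}(V) ∈ τ. V is open in τ_Q iff π^{-1}(V) ∈ τ.
  V = {}: π^{-1}(V) = ∅ ∈ τ ✓.
  V = {[86]}: π^{-1}(V) = {86} ∈ τ ✓.
  V = {[87=88]}: π^{-1}(V) = {87, 88} ∈ τ ✓.
  V = {[86], [87=88]}: π^{-1}(V) = {86, 87, 88} ∈ τ ✓.
Open sets in the quotient: τ_Q = {{}, {[86]}, {[87=88]}, {[86], [87=88]}} (4 elements).


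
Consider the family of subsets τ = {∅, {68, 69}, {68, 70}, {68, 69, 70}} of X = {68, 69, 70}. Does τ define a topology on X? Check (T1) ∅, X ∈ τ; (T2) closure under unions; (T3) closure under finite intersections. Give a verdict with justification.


τ is NOT a topology on X.

Axiom (T1): ∅ ∈ τ? Yes; X ∈ τ? Yes.
Axiom (T2/T3): check pairwise unions and intersections of members of τ.
Counterexample for (T3): {68, 69} ∩ {68, 70} = {68} ∉ τ. Therefore τ is NOT a topology.


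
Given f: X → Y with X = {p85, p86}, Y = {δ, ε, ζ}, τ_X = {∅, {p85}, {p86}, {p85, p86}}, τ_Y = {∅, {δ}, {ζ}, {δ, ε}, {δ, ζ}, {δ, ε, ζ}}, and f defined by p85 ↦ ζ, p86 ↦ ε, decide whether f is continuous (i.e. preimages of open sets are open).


f IS continuous.

Compute f^{-1}(U) for each U ∈ τ_Y:
  U = ∅: f^{-1}(U) = ∅ ∈ τ_X ✓.
  U = {δ}: f^{-1}(U) = ∅ ∈ τ_X ✓.
  U = {ζ}: f^{-1}(U) = {p85} ∈ τ_X ✓.
  U = {δ, ε}: f^{-1}(U) = {p86} ∈ τ_X ✓.
  U = {δ, ζ}: f^{-1}(U) = {p85} ∈ τ_X ✓.
  U = {δ, ε, ζ}: f^{-1}(U) = {p85, p86} ∈ τ_X ✓.
Every preimage lies in τ_X, so f IS continuous.


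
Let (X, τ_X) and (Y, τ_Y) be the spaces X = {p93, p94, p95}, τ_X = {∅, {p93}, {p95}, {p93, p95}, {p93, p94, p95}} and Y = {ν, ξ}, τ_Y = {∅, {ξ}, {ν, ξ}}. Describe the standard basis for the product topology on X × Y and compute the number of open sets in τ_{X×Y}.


Basis B = {∅ × ∅, {p93} × {ξ}, {p95} × {ξ}, {p93} × {ν, ξ}, {p93, p95} × {ξ}, {p95} × {ν, ξ}, {p93, p94, p95} × {ξ}, {p93, p95} × {ν, ξ}, {p93, p94, p95} × {ν, ξ}}; |τ_{X×Y}| = 14.

Enumerate products U × V with U ∈ τ_X, V ∈ τ_Y (deduplicated):
  ∅ × ∅ = {} (∅)
  {p93} × {ξ} = {(p93,ξ)}
  {p95} × {ξ} = {(p95,ξ)}
  {p93} × {ν, ξ} = {(p93,ν), (p93,ξ)}
  {p93, p95} × {ξ} = {(p93,ξ), (p95,ξ)}
  {p95} × {ν, ξ} = {(p95,ν), (p95,ξ)}
  {p93, p94, p95} × {ξ} = {(p93,ξ), (p94,ξ), (p95,ξ)}
  {p93, p95} × {ν, ξ} = {(p93,ν), (p93,ξ), (p95,ν), (p95,ξ)}
  {p93, p94, p95} × {ν, ξ} = {(p93,ν), (p93,ξ), (p94,ν), (p94,ξ), (p95,ν), (p95,ξ)}
These 9 distinct sets form the basis B.
Close under arbitrary unions to get τ_{X×Y}; counting gives |τ_{X×Y}| = 14.


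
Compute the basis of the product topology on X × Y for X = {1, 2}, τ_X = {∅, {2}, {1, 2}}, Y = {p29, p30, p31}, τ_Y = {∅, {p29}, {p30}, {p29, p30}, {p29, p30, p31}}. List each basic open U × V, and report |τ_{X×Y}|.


Basis B = {∅ × ∅, {2} × {p29}, {2} × {p30}, {1, 2} × {p29}, {1, 2} × {p30}, {2} × {p29, p30}, {2} × {p29, p30, p31}, {1, 2} × {p29, p30}, {1, 2} × {p29, p30, p31}}; |τ_{X×Y}| = 14.

Enumerate products U × V with U ∈ τ_X, V ∈ τ_Y (deduplicated):
  ∅ × ∅ = {} (∅)
  {2} × {p29} = {(2,p29)}
  {2} × {p30} = {(2,p30)}
  {1, 2} × {p29} = {(1,p29), (2,p29)}
  {1, 2} × {p30} = {(1,p30), (2,p30)}
  {2} × {p29, p30} = {(2,p29), (2,p30)}
  {2} × {p29, p30, p31} = {(2,p29), (2,p30), (2,p31)}
  {1, 2} × {p29, p30} = {(1,p29), (1,p30), (2,p29), (2,p30)}
  {1, 2} × {p29, p30, p31} = {(1,p29), (1,p30), (1,p31), (2,p29), (2,p30), (2,p31)}
These 9 distinct sets form the basis B.
Close under arbitrary unions to get τ_{X×Y}; counting gives |τ_{X×Y}| = 14.


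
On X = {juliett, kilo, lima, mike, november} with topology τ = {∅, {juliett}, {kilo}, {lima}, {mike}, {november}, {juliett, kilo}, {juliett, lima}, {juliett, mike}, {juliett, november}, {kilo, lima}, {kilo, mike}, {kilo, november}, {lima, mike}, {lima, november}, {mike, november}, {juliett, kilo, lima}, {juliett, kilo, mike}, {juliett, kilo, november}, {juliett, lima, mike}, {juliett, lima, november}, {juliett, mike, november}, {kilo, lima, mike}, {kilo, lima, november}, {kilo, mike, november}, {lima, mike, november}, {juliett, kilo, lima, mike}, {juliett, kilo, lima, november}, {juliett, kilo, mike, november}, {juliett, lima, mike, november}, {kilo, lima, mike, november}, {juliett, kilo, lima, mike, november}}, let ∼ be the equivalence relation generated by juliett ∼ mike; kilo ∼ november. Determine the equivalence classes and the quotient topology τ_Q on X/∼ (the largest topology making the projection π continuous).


X/∼ = {[juliett=mike], [kilo=november], [lima]}; |τ_Q| = 8.

Equivalence classes: [juliett=mike], [kilo=november], [lima].
Quotient map π: X → X/∼ sends juliett ↦ [juliett=mike], kilo ↦ [kilo=november], lima ↦ [lima], mike ↦ [juliett=mike], november ↦ [kilo=november].
For each subset V ⊆ X/∼, compute π^{-1}(V) ⊆ X and check whether π^{-1}(V) ∈ τ. V is open in τ_Q iff π^{-1}(V) ∈ τ.
  V = {}: π^{-1}(V) = ∅ ∈ τ ✓.
  V = {[juliett=mike]}: π^{-1}(V) = {juliett, mike} ∈ τ ✓.
  V = {[kilo=november]}: π^{-1}(V) = {kilo, november} ∈ τ ✓.
  V = {[juliett=mike], [kilo=november]}: π^{-1}(V) = {juliett, kilo, mike, november} ∈ τ ✓.
  V = {[lima]}: π^{-1}(V) = {lima} ∈ τ ✓.
  V = {[juliett=mike], [lima]}: π^{-1}(V) = {juliett, lima, mike} ∈ τ ✓.
  V = {[kilo=november], [lima]}: π^{-1}(V) = {kilo, lima, november} ∈ τ ✓.
  V = {[juliett=mike], [kilo=november], [lima]}: π^{-1}(V) = {juliett, kilo, lima, mike, november} ∈ τ ✓.
Open sets in the quotient: τ_Q = {{}, {[juliett=mike]}, {[kilo=november]}, {[juliett=mike], [kilo=november]}, {[lima]}, {[juliett=mike], [lima]}, {[kilo=november], [lima]}, {[juliett=mike], [kilo=november], [lima]}} (8 elements).


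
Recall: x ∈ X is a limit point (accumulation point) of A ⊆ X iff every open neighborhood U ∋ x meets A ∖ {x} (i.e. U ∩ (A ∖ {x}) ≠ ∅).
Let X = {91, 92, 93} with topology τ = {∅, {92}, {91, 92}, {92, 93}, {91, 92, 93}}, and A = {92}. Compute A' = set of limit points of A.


A' = {91, 93}

For each x ∈ X, list the open sets U ∈ τ with x ∈ U, then check whether U ∩ (A ∖ {x}) ≠ ∅ for every such U.
  x = 91: opens ∋ x are {91, 92}, {91, 92, 93}; each meets A ∖ {91}, so x IS a limit point.
  x = 92: open {92} ∋ x has {92} ∩ (A ∖ {92}) = ∅, so x is NOT a limit point.
  x = 93: opens ∋ x are {92, 93}, {91, 92, 93}; each meets A ∖ {93}, so x IS a limit point.
Collecting: A' = {91, 93}.


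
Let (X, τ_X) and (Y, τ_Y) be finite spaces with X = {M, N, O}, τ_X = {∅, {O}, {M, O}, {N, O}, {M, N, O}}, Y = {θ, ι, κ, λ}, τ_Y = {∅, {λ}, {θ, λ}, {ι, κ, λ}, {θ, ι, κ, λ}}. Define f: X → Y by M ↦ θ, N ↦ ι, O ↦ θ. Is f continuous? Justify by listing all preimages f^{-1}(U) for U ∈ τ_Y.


f is NOT continuous.

Compute f^{-1}(U) for each U ∈ τ_Y:
  U = ∅: f^{-1}(U) = ∅ ∈ τ_X ✓.
  U = {λ}: f^{-1}(U) = ∅ ∈ τ_X ✓.
  U = {θ, λ}: f^{-1}(U) = {M, O} ∈ τ_X ✓.
  U = {ι, κ, λ}: f^{-1}(U) = {N} ∉ τ_X ✗.
  U = {θ, ι, κ, λ}: f^{-1}(U) = {M, N, O} ∈ τ_X ✓.
Found U = {ι, κ, λ} with f^{-1}(U) = {N} not in τ_X. Therefore f is NOT continuous.


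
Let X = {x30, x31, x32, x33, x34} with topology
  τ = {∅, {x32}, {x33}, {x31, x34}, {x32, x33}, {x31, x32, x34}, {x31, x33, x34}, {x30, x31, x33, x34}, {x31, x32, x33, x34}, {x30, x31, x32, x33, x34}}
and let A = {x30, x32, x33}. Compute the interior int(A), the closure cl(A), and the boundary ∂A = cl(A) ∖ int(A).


int(A) = {x32, x33}, cl(A) = {x30, x32, x33}, ∂A = {x30}.

Closed sets in (X, τ) are complements of opens:
  closed(X, τ) = {∅, {x30}, {x32}, {x30, x32}, {x30, x33}, {x30, x31, x34}, {x30, x32, x33}, {x30, x31, x32, x34}, {x30, x31, x33, x34}, {x30, x31, x32, x33, x34}}.
int(A) = ⋃ {U ∈ τ : U ⊆ A}. Opens contained in A: ∅, {x32}, {x33}, {x32, x33}.
Taking the union of these: int(A) = {x32, x33}.
cl(A) = ⋂ {C closed : A ⊆ C}. Closed sets containing A: {x30, x32, x33}, {x30, x31, x32, x33, x34}.
Intersecting these: cl(A) = {x30, x32, x33}.
∂A = cl(A) ∖ int(A) = {x30, x32, x33} ∖ {x32, x33} = {x30}.


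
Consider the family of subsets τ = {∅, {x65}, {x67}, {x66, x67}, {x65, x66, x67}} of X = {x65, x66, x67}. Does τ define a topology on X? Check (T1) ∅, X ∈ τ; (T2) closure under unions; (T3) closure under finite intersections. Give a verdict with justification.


τ is NOT a topology on X.

Axiom (T1): ∅ ∈ τ? Yes; X ∈ τ? Yes.
Axiom (T2/T3): check pairwise unions and intersections of members of τ.
Counterexample for (T2): {x65} ∪ {x67} = {x65, x67} ∉ τ. Therefore τ is NOT a topology.


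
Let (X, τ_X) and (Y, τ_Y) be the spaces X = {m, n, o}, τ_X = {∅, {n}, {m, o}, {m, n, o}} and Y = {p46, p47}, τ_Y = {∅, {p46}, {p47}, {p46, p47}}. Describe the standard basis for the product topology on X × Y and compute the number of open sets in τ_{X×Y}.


Basis B = {∅ × ∅, {n} × {p46}, {n} × {p47}, {m, o} × {p46}, {m, o} × {p47}, {n} × {p46, p47}, {m, n, o} × {p46}, {m, n, o} × {p47}, {m, o} × {p46, p47}, {m, n, o} × {p46, p47}}; |τ_{X×Y}| = 16.

Enumerate products U × V with U ∈ τ_X, V ∈ τ_Y (deduplicated):
  ∅ × ∅ = {} (∅)
  {n} × {p46} = {(n,p46)}
  {n} × {p47} = {(n,p47)}
  {m, o} × {p46} = {(m,p46), (o,p46)}
  {m, o} × {p47} = {(m,p47), (o,p47)}
  {n} × {p46, p47} = {(n,p46), (n,p47)}
  {m, n, o} × {p46} = {(m,p46), (n,p46), (o,p46)}
  {m, n, o} × {p47} = {(m,p47), (n,p47), (o,p47)}
  {m, o} × {p46, p47} = {(m,p46), (m,p47), (o,p46), (o,p47)}
  {m, n, o} × {p46, p47} = {(m,p46), (m,p47), (n,p46), (n,p47), (o,p46), (o,p47)}
These 10 distinct sets form the basis B.
Close under arbitrary unions to get τ_{X×Y}; counting gives |τ_{X×Y}| = 16.


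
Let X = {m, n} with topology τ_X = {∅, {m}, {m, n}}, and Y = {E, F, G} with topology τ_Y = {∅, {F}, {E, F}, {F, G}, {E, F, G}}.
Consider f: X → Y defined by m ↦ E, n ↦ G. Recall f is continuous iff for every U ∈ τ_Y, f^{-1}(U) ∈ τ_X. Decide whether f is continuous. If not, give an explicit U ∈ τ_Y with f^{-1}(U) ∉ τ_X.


f is NOT continuous.

Compute f^{-1}(U) for each U ∈ τ_Y:
  U = ∅: f^{-1}(U) = ∅ ∈ τ_X ✓.
  U = {F}: f^{-1}(U) = ∅ ∈ τ_X ✓.
  U = {E, F}: f^{-1}(U) = {m} ∈ τ_X ✓.
  U = {F, G}: f^{-1}(U) = {n} ∉ τ_X ✗.
  U = {E, F, G}: f^{-1}(U) = {m, n} ∈ τ_X ✓.
Found U = {F, G} with f^{-1}(U) = {n} not in τ_X. Therefore f is NOT continuous.


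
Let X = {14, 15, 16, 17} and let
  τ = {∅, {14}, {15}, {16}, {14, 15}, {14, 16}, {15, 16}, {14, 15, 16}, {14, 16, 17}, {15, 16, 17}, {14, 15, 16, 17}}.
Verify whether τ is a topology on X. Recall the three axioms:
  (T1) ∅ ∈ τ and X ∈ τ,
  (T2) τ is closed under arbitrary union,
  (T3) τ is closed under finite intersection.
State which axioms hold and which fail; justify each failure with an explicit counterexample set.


τ is NOT a topology on X.

Axiom (T1): ∅ ∈ τ? Yes; X ∈ τ? Yes.
Axiom (T2/T3): check pairwise unions and intersections of members of τ.
Counterexample for (T3): {14, 16, 17} ∩ {15, 16, 17} = {16, 17} ∉ τ. Therefore τ is NOT a topology.


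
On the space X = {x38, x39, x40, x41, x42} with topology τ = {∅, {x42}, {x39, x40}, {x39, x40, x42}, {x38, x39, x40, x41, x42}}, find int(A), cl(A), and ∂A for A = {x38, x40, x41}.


int(A) = ∅, cl(A) = {x38, x39, x40, x41}, ∂A = {x38, x39, x40, x41}.

Closed sets in (X, τ) are complements of opens:
  closed(X, τ) = {∅, {x38, x41}, {x38, x41, x42}, {x38, x39, x40, x41}, {x38, x39, x40, x41, x42}}.
int(A) = ⋃ {U ∈ τ : U ⊆ A}. Opens contained in A: ∅.
Taking the union of these: int(A) = ∅.
cl(A) = ⋂ {C closed : A ⊆ C}. Closed sets containing A: {x38, x39, x40, x41}, {x38, x39, x40, x41, x42}.
Intersecting these: cl(A) = {x38, x39, x40, x41}.
∂A = cl(A) ∖ int(A) = {x38, x39, x40, x41} ∖ ∅ = {x38, x39, x40, x41}.


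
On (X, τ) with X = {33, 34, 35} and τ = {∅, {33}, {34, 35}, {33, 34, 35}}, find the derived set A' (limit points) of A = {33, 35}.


A' = {34}

For each x ∈ X, list the open sets U ∈ τ with x ∈ U, then check whether U ∩ (A ∖ {x}) ≠ ∅ for every such U.
  x = 33: open {33} ∋ x has {33} ∩ (A ∖ {33}) = ∅, so x is NOT a limit point.
  x = 34: opens ∋ x are {34, 35}, {33, 34, 35}; each meets A ∖ {34}, so x IS a limit point.
  x = 35: open {34, 35} ∋ x has {34, 35} ∩ (A ∖ {35}) = ∅, so x is NOT a limit point.
Collecting: A' = {34}.


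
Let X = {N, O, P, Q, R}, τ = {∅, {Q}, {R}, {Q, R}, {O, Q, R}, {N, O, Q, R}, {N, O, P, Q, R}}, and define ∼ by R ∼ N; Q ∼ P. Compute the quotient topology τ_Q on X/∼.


X/∼ = {[N=R], [O], [P=Q]}; |τ_Q| = 2.

Equivalence classes: [N=R], [O], [P=Q].
Quotient map π: X → X/∼ sends N ↦ [N=R], O ↦ [O], P ↦ [P=Q], Q ↦ [P=Q], R ↦ [N=R].
For each subset V ⊆ X/∼, compute π^{-1}(V) ⊆ X and check whether π^{-1}(V) ∈ τ. V is open in τ_Q iff π^{-1}(V) ∈ τ.
  V = {}: π^{-1}(V) = ∅ ∈ τ ✓.
  V = {[N=R]}: π^{-1}(V) = {N, R} ∉ τ ✗.
  V = {[O]}: π^{-1}(V) = {O} ∉ τ ✗.
  V = {[N=R], [O]}: π^{-1}(V) = {N, O, R} ∉ τ ✗.
  V = {[P=Q]}: π^{-1}(V) = {P, Q} ∉ τ ✗.
  V = {[N=R], [P=Q]}: π^{-1}(V) = {N, P, Q, R} ∉ τ ✗.
  V = {[O], [P=Q]}: π^{-1}(V) = {O, P, Q} ∉ τ ✗.
  V = {[N=R], [O], [P=Q]}: π^{-1}(V) = {N, O, P, Q, R} ∈ τ ✓.
Open sets in the quotient: τ_Q = {{}, {[N=R], [O], [P=Q]}} (2 elements).


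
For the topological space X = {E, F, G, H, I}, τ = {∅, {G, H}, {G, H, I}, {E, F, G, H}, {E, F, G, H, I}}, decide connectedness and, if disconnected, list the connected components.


(X, τ) is connected.

Find clopen sets (U ∈ τ with X ∖ U ∈ τ):
  U = ∅, X ∖ U = {E, F, G, H, I} — both open, so U is clopen.
  U = {E, F, G, H, I}, X ∖ U = ∅ — both open, so U is clopen.
Only trivial clopens (∅ and X) exist, so (X, τ) is connected.
Compute connected components by grouping points that agree on all clopens:
  component: {E, F, G, H, I}


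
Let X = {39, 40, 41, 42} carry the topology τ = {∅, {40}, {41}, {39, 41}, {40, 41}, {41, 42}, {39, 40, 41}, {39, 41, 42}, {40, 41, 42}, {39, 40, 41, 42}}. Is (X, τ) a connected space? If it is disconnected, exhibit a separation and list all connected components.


(X, τ) is disconnected; components = [{40}, {39, 41, 42}].

Find clopen sets (U ∈ τ with X ∖ U ∈ τ):
  U = ∅, X ∖ U = {39, 40, 41, 42} — both open, so U is clopen.
  U = {40}, X ∖ U = {39, 41, 42} — both open, so U is clopen.
  U = {39, 41, 42}, X ∖ U = {40} — both open, so U is clopen.
  U = {39, 40, 41, 42}, X ∖ U = ∅ — both open, so U is clopen.
Nontrivial clopen(s) exist: e.g. {40}. So (X, τ) is disconnected.
Compute connected components by grouping points that agree on all clopens:
  component: {40}
  component: {39, 41, 42}


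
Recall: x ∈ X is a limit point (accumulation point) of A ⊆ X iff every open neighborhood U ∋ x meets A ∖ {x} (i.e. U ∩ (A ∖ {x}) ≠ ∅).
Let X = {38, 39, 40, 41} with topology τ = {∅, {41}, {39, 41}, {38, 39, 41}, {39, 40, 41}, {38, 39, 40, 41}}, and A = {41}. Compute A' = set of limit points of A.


A' = {38, 39, 40}

For each x ∈ X, list the open sets U ∈ τ with x ∈ U, then check whether U ∩ (A ∖ {x}) ≠ ∅ for every such U.
  x = 38: opens ∋ x are {38, 39, 41}, {38, 39, 40, 41}; each meets A ∖ {38}, so x IS a limit point.
  x = 39: opens ∋ x are {39, 41}, {38, 39, 41}, {39, 40, 41}, {38, 39, 40, 41}; each meets A ∖ {39}, so x IS a limit point.
  x = 40: opens ∋ x are {39, 40, 41}, {38, 39, 40, 41}; each meets A ∖ {40}, so x IS a limit point.
  x = 41: open {41} ∋ x has {41} ∩ (A ∖ {41}) = ∅, so x is NOT a limit point.
Collecting: A' = {38, 39, 40}.


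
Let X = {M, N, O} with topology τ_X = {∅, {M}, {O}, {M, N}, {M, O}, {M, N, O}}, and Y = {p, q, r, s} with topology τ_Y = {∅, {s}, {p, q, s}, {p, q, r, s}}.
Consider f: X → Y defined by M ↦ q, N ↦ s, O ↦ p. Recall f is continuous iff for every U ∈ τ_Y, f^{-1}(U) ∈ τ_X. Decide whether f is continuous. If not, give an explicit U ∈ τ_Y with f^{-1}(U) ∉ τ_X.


f is NOT continuous.

Compute f^{-1}(U) for each U ∈ τ_Y:
  U = ∅: f^{-1}(U) = ∅ ∈ τ_X ✓.
  U = {s}: f^{-1}(U) = {N} ∉ τ_X ✗.
  U = {p, q, s}: f^{-1}(U) = {M, N, O} ∈ τ_X ✓.
  U = {p, q, r, s}: f^{-1}(U) = {M, N, O} ∈ τ_X ✓.
Found U = {s} with f^{-1}(U) = {N} not in τ_X. Therefore f is NOT continuous.


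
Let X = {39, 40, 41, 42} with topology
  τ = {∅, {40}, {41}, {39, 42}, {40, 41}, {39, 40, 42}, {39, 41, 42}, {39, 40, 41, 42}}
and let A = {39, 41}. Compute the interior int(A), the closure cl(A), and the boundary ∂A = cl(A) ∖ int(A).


int(A) = {41}, cl(A) = {39, 41, 42}, ∂A = {39, 42}.

Closed sets in (X, τ) are complements of opens:
  closed(X, τ) = {∅, {40}, {41}, {39, 42}, {40, 41}, {39, 40, 42}, {39, 41, 42}, {39, 40, 41, 42}}.
int(A) = ⋃ {U ∈ τ : U ⊆ A}. Opens contained in A: ∅, {41}.
Taking the union of these: int(A) = {41}.
cl(A) = ⋂ {C closed : A ⊆ C}. Closed sets containing A: {39, 41, 42}, {39, 40, 41, 42}.
Intersecting these: cl(A) = {39, 41, 42}.
∂A = cl(A) ∖ int(A) = {39, 41, 42} ∖ {41} = {39, 42}.


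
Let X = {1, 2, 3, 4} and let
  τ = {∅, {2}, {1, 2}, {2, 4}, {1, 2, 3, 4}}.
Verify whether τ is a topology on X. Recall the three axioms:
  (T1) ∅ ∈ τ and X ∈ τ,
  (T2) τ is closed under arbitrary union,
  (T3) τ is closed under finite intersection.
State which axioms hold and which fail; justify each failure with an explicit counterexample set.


τ is NOT a topology on X.

Axiom (T1): ∅ ∈ τ? Yes; X ∈ τ? Yes.
Axiom (T2/T3): check pairwise unions and intersections of members of τ.
Counterexample for (T2): {1, 2} ∪ {2, 4} = {1, 2, 4} ∉ τ. Therefore τ is NOT a topology.


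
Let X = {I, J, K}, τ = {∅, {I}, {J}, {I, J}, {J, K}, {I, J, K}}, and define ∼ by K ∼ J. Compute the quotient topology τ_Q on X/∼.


X/∼ = {[I], [J=K]}; |τ_Q| = 4.

Equivalence classes: [I], [J=K].
Quotient map π: X → X/∼ sends I ↦ [I], J ↦ [J=K], K ↦ [J=K].
For each subset V ⊆ X/∼, compute π^{-1}(V) ⊆ X and check whether π^{-1}(V) ∈ τ. V is open in τ_Q iff π^{-1}(V) ∈ τ.
  V = {}: π^{-1}(V) = ∅ ∈ τ ✓.
  V = {[I]}: π^{-1}(V) = {I} ∈ τ ✓.
  V = {[J=K]}: π^{-1}(V) = {J, K} ∈ τ ✓.
  V = {[I], [J=K]}: π^{-1}(V) = {I, J, K} ∈ τ ✓.
Open sets in the quotient: τ_Q = {{}, {[I]}, {[J=K]}, {[I], [J=K]}} (4 elements).


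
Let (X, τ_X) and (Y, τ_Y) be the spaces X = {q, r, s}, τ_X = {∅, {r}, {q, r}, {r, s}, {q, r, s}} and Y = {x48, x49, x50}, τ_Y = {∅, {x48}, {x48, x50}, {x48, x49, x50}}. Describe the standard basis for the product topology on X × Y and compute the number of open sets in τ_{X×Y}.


Basis B = {∅ × ∅, {r} × {x48}, {q, r} × {x48}, {r} × {x48, x50}, {r, s} × {x48}, {q, r, s} × {x48}, {r} × {x48, x49, x50}, {q, r} × {x48, x50}, {r, s} × {x48, x50}, {q, r} × {x48, x49, x50}, {q, r, s} × {x48, x50}, {r, s} × {x48, x49, x50}, {q, r, s} × {x48, x49, x50}}; |τ_{X×Y}| = 30.

Enumerate products U × V with U ∈ τ_X, V ∈ τ_Y (deduplicated):
  ∅ × ∅ = {} (∅)
  {r} × {x48} = {(r,x48)}
  {q, r} × {x48} = {(q,x48), (r,x48)}
  {r} × {x48, x50} = {(r,x48), (r,x50)}
  {r, s} × {x48} = {(r,x48), (s,x48)}
  {q, r, s} × {x48} = {(q,x48), (r,x48), (s,x48)}
  {r} × {x48, x49, x50} = {(r,x48), (r,x49), (r,x50)}
  {q, r} × {x48, x50} = {(q,x48), (q,x50), (r,x48), (r,x50)}
  {r, s} × {x48, x50} = {(r,x48), (r,x50), (s,x48), (s,x50)}
  {q, r} × {x48, x49, x50} = {(q,x48), (q,x49), (q,x50), (r,x48), (r,x49), (r,x50)}
  {q, r, s} × {x48, x50} = {(q,x48), (q,x50), (r,x48), (r,x50), (s,x48), (s,x50)}
  {r, s} × {x48, x49, x50} = {(r,x48), (r,x49), (r,x50), (s,x48), (s,x49), (s,x50)}
  {q, r, s} × {x48, x49, x50} = {(q,x48), (q,x49), (q,x50), (r,x48), (r,x49), (r,x50), (s,x48), (s,x49), (s,x50)}
These 13 distinct sets form the basis B.
Close under arbitrary unions to get τ_{X×Y}; counting gives |τ_{X×Y}| = 30.


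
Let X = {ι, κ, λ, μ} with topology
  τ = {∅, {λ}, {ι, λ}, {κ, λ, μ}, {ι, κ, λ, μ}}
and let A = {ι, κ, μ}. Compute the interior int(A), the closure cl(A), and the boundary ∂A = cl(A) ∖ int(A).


int(A) = ∅, cl(A) = {ι, κ, μ}, ∂A = {ι, κ, μ}.

Closed sets in (X, τ) are complements of opens:
  closed(X, τ) = {∅, {ι}, {κ, μ}, {ι, κ, μ}, {ι, κ, λ, μ}}.
int(A) = ⋃ {U ∈ τ : U ⊆ A}. Opens contained in A: ∅.
Taking the union of these: int(A) = ∅.
cl(A) = ⋂ {C closed : A ⊆ C}. Closed sets containing A: {ι, κ, μ}, {ι, κ, λ, μ}.
Intersecting these: cl(A) = {ι, κ, μ}.
∂A = cl(A) ∖ int(A) = {ι, κ, μ} ∖ ∅ = {ι, κ, μ}.


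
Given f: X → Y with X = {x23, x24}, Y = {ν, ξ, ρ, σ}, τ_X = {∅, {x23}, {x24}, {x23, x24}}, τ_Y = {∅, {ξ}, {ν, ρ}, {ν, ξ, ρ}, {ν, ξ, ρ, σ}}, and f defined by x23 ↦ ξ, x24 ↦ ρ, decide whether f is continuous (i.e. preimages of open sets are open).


f IS continuous.

Compute f^{-1}(U) for each U ∈ τ_Y:
  U = ∅: f^{-1}(U) = ∅ ∈ τ_X ✓.
  U = {ξ}: f^{-1}(U) = {x23} ∈ τ_X ✓.
  U = {ν, ρ}: f^{-1}(U) = {x24} ∈ τ_X ✓.
  U = {ν, ξ, ρ}: f^{-1}(U) = {x23, x24} ∈ τ_X ✓.
  U = {ν, ξ, ρ, σ}: f^{-1}(U) = {x23, x24} ∈ τ_X ✓.
Every preimage lies in τ_X, so f IS continuous.


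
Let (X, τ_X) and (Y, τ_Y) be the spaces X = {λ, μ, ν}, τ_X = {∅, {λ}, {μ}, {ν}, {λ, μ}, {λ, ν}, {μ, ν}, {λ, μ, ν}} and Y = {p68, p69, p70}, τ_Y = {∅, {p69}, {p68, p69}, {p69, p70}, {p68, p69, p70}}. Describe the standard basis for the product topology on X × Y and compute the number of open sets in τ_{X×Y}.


Basis B = {∅ × ∅, {λ} × {p69}, {μ} × {p69}, {ν} × {p69}, {λ} × {p68, p69}, {λ} × {p69, p70}, {λ, μ} × {p69}, {λ, ν} × {p69}, {μ} × {p68, p69}, {μ} × {p69, p70}, {μ, ν} × {p69}, {ν} × {p68, p69}, {ν} × {p69, p70}, {λ} × {p68, p69, p70}, {λ, μ, ν} × {p69}, {μ} × {p68, p69, p70}, {ν} × {p68, p69, p70}, {λ, μ} × {p68, p69}, {λ, ν} × {p68, p69}, {λ, μ} × {p69, p70}, {λ, ν} × {p69, p70}, {μ, ν} × {p68, p69}, {μ, ν} × {p69, p70}, {λ, μ} × {p68, p69, p70}, {λ, ν} × {p68, p69, p70}, {λ, μ, ν} × {p68, p69}, {λ, μ, ν} × {p69, p70}, {μ, ν} × {p68, p69, p70}, {λ, μ, ν} × {p68, p69, p70}}; |τ_{X×Y}| = 125.

Enumerate products U × V with U ∈ τ_X, V ∈ τ_Y (deduplicated):
  ∅ × ∅ = {} (∅)
  {λ} × {p69} = {(λ,p69)}
  {μ} × {p69} = {(μ,p69)}
  {ν} × {p69} = {(ν,p69)}
  {λ} × {p68, p69} = {(λ,p68), (λ,p69)}
  {λ} × {p69, p70} = {(λ,p69), (λ,p70)}
  {λ, μ} × {p69} = {(λ,p69), (μ,p69)}
  {λ, ν} × {p69} = {(λ,p69), (ν,p69)}
  {μ} × {p68, p69} = {(μ,p68), (μ,p69)}
  {μ} × {p69, p70} = {(μ,p69), (μ,p70)}
  {μ, ν} × {p69} = {(μ,p69), (ν,p69)}
  {ν} × {p68, p69} = {(ν,p68), (ν,p69)}
  {ν} × {p69, p70} = {(ν,p69), (ν,p70)}
  {λ} × {p68, p69, p70} = {(λ,p68), (λ,p69), (λ,p70)}
  {λ, μ, ν} × {p69} = {(λ,p69), (μ,p69), (ν,p69)}
  {μ} × {p68, p69, p70} = {(μ,p68), (μ,p69), (μ,p70)}
  {ν} × {p68, p69, p70} = {(ν,p68), (ν,p69), (ν,p70)}
  {λ, μ} × {p68, p69} = {(λ,p68), (λ,p69), (μ,p68), (μ,p69)}
  {λ, ν} × {p68, p69} = {(λ,p68), (λ,p69), (ν,p68), (ν,p69)}
  {λ, μ} × {p69, p70} = {(λ,p69), (λ,p70), (μ,p69), (μ,p70)}
  {λ, ν} × {p69, p70} = {(λ,p69), (λ,p70), (ν,p69), (ν,p70)}
  {μ, ν} × {p68, p69} = {(μ,p68), (μ,p69), (ν,p68), (ν,p69)}
  {μ, ν} × {p69, p70} = {(μ,p69), (μ,p70), (ν,p69), (ν,p70)}
  {λ, μ} × {p68, p69, p70} = {(λ,p68), (λ,p69), (λ,p70), (μ,p68), (μ,p69), (μ,p70)}
  {λ, ν} × {p68, p69, p70} = {(λ,p68), (λ,p69), (λ,p70), (ν,p68), (ν,p69), (ν,p70)}
  {λ, μ, ν} × {p68, p69} = {(λ,p68), (λ,p69), (μ,p68), (μ,p69), (ν,p68), (ν,p69)}
  {λ, μ, ν} × {p69, p70} = {(λ,p69), (λ,p70), (μ,p69), (μ,p70), (ν,p69), (ν,p70)}
  {μ, ν} × {p68, p69, p70} = {(μ,p68), (μ,p69), (μ,p70), (ν,p68), (ν,p69), (ν,p70)}
  {λ, μ, ν} × {p68, p69, p70} = {(λ,p68), (λ,p69), (λ,p70), (μ,p68), (μ,p69), (μ,p70), (ν,p68), (ν,p69), (ν,p70)}
These 29 distinct sets form the basis B.
Close under arbitrary unions to get τ_{X×Y}; counting gives |τ_{X×Y}| = 125.


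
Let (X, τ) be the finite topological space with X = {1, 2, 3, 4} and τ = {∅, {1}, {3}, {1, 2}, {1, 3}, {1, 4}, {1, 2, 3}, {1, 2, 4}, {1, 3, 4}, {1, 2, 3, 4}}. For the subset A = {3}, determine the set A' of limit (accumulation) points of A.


A' = ∅

For each x ∈ X, list the open sets U ∈ τ with x ∈ U, then check whether U ∩ (A ∖ {x}) ≠ ∅ for every such U.
  x = 1: open {1} ∋ x has {1} ∩ (A ∖ {1}) = ∅, so x is NOT a limit point.
  x = 2: open {1, 2} ∋ x has {1, 2} ∩ (A ∖ {2}) = ∅, so x is NOT a limit point.
  x = 3: open {3} ∋ x has {3} ∩ (A ∖ {3}) = ∅, so x is NOT a limit point.
  x = 4: open {1, 4} ∋ x has {1, 4} ∩ (A ∖ {4}) = ∅, so x is NOT a limit point.
Collecting: A' = ∅.


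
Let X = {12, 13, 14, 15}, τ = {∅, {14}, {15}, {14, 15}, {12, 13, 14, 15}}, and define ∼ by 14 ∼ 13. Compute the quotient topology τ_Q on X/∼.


X/∼ = {[12], [13=14], [15]}; |τ_Q| = 3.

Equivalence classes: [12], [13=14], [15].
Quotient map π: X → X/∼ sends 12 ↦ [12], 13 ↦ [13=14], 14 ↦ [13=14], 15 ↦ [15].
For each subset V ⊆ X/∼, compute π^{-1}(V) ⊆ X and check whether π^{-1}(V) ∈ τ. V is open in τ_Q iff π^{-1}(V) ∈ τ.
  V = {}: π^{-1}(V) = ∅ ∈ τ ✓.
  V = {[12]}: π^{-1}(V) = {12} ∉ τ ✗.
  V = {[13=14]}: π^{-1}(V) = {13, 14} ∉ τ ✗.
  V = {[12], [13=14]}: π^{-1}(V) = {12, 13, 14} ∉ τ ✗.
  V = {[15]}: π^{-1}(V) = {15} ∈ τ ✓.
  V = {[12], [15]}: π^{-1}(V) = {12, 15} ∉ τ ✗.
  V = {[13=14], [15]}: π^{-1}(V) = {13, 14, 15} ∉ τ ✗.
  V = {[12], [13=14], [15]}: π^{-1}(V) = {12, 13, 14, 15} ∈ τ ✓.
Open sets in the quotient: τ_Q = {{}, {[15]}, {[12], [13=14], [15]}} (3 elements).


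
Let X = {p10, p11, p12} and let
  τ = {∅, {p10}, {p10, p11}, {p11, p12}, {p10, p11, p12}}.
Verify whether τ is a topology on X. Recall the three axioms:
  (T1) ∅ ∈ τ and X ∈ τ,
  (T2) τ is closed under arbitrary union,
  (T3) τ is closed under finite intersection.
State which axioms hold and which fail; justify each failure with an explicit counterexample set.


τ is NOT a topology on X.

Axiom (T1): ∅ ∈ τ? Yes; X ∈ τ? Yes.
Axiom (T2/T3): check pairwise unions and intersections of members of τ.
Counterexample for (T3): {p10, p11} ∩ {p11, p12} = {p11} ∉ τ. Therefore τ is NOT a topology.


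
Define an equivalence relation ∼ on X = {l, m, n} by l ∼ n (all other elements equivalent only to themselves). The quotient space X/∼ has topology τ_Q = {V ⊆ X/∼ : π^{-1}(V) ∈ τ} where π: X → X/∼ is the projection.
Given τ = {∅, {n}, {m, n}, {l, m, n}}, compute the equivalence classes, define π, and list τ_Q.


X/∼ = {[l=n], [m]}; |τ_Q| = 2.

Equivalence classes: [l=n], [m].
Quotient map π: X → X/∼ sends l ↦ [l=n], m ↦ [m], n ↦ [l=n].
For each subset V ⊆ X/∼, compute π^{-1}(V) ⊆ X and check whether π^{-1}(V) ∈ τ. V is open in τ_Q iff π^{-1}(V) ∈ τ.
  V = {}: π^{-1}(V) = ∅ ∈ τ ✓.
  V = {[l=n]}: π^{-1}(V) = {l, n} ∉ τ ✗.
  V = {[m]}: π^{-1}(V) = {m} ∉ τ ✗.
  V = {[l=n], [m]}: π^{-1}(V) = {l, m, n} ∈ τ ✓.
Open sets in the quotient: τ_Q = {{}, {[l=n], [m]}} (2 elements).


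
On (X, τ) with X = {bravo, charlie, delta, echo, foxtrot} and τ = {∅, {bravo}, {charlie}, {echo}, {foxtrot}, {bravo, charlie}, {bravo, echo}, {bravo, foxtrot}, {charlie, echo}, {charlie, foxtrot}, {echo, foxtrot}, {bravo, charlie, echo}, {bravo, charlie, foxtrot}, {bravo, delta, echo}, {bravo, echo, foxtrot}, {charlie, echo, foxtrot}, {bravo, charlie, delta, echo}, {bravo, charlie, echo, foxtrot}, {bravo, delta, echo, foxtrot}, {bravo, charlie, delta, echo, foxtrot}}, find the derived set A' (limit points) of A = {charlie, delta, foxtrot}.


A' = ∅

For each x ∈ X, list the open sets U ∈ τ with x ∈ U, then check whether U ∩ (A ∖ {x}) ≠ ∅ for every such U.
  x = bravo: open {bravo} ∋ x has {bravo} ∩ (A ∖ {bravo}) = ∅, so x is NOT a limit point.
  x = charlie: open {charlie} ∋ x has {charlie} ∩ (A ∖ {charlie}) = ∅, so x is NOT a limit point.
  x = delta: open {bravo, delta, echo} ∋ x has {bravo, delta, echo} ∩ (A ∖ {delta}) = ∅, so x is NOT a limit point.
  x = echo: open {echo} ∋ x has {echo} ∩ (A ∖ {echo}) = ∅, so x is NOT a limit point.
  x = foxtrot: open {foxtrot} ∋ x has {foxtrot} ∩ (A ∖ {foxtrot}) = ∅, so x is NOT a limit point.
Collecting: A' = ∅.


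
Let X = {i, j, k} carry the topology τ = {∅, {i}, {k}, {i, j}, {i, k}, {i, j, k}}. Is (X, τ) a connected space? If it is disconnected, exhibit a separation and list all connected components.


(X, τ) is disconnected; components = [{k}, {i, j}].

Find clopen sets (U ∈ τ with X ∖ U ∈ τ):
  U = ∅, X ∖ U = {i, j, k} — both open, so U is clopen.
  U = {k}, X ∖ U = {i, j} — both open, so U is clopen.
  U = {i, j}, X ∖ U = {k} — both open, so U is clopen.
  U = {i, j, k}, X ∖ U = ∅ — both open, so U is clopen.
Nontrivial clopen(s) exist: e.g. {i, j}. So (X, τ) is disconnected.
Compute connected components by grouping points that agree on all clopens:
  component: {k}
  component: {i, j}


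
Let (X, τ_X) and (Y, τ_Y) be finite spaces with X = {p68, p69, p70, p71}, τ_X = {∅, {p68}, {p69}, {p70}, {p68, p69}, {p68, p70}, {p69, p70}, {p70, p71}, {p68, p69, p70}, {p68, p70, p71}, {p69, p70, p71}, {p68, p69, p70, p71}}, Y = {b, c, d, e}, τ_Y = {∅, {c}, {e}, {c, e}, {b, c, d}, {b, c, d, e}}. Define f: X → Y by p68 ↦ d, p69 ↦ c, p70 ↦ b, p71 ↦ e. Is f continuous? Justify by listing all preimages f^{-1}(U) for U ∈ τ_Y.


f is NOT continuous.

Compute f^{-1}(U) for each U ∈ τ_Y:
  U = ∅: f^{-1}(U) = ∅ ∈ τ_X ✓.
  U = {c}: f^{-1}(U) = {p69} ∈ τ_X ✓.
  U = {e}: f^{-1}(U) = {p71} ∉ τ_X ✗.
  U = {c, e}: f^{-1}(U) = {p69, p71} ∉ τ_X ✗.
  U = {b, c, d}: f^{-1}(U) = {p68, p69, p70} ∈ τ_X ✓.
  U = {b, c, d, e}: f^{-1}(U) = {p68, p69, p70, p71} ∈ τ_X ✓.
Found U = {e} with f^{-1}(U) = {p71} not in τ_X. Therefore f is NOT continuous.


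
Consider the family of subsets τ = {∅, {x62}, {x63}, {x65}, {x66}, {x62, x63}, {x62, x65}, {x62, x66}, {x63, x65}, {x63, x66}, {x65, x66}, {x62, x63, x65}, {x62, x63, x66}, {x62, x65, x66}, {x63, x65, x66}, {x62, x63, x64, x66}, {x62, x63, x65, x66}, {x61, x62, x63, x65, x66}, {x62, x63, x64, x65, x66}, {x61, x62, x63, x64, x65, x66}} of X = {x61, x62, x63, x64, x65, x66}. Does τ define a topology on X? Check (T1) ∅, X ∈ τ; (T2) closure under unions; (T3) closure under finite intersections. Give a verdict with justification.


τ IS a topology on X.

Axiom (T1): ∅ ∈ τ? Yes; X ∈ τ? Yes.
Axiom (T2/T3): check pairwise unions and intersections of members of τ.
All pairwise intersections and unions checked — each lies in τ. Therefore τ satisfies (T1), (T2), (T3): it IS a topology on X.


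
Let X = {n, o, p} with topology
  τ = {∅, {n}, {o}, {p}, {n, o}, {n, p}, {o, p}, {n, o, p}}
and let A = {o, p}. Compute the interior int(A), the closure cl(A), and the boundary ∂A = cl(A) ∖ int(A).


int(A) = {o, p}, cl(A) = {o, p}, ∂A = ∅.

Closed sets in (X, τ) are complements of opens:
  closed(X, τ) = {∅, {n}, {o}, {p}, {n, o}, {n, p}, {o, p}, {n, o, p}}.
int(A) = ⋃ {U ∈ τ : U ⊆ A}. Opens contained in A: ∅, {o}, {p}, {o, p}.
Taking the union of these: int(A) = {o, p}.
cl(A) = ⋂ {C closed : A ⊆ C}. Closed sets containing A: {o, p}, {n, o, p}.
Intersecting these: cl(A) = {o, p}.
∂A = cl(A) ∖ int(A) = {o, p} ∖ {o, p} = ∅.


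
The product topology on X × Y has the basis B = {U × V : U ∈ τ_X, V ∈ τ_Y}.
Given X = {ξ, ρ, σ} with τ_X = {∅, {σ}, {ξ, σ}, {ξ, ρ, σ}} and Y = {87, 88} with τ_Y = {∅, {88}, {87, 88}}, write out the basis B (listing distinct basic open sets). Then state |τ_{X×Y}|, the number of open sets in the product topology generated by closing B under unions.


Basis B = {∅ × ∅, {σ} × {88}, {ξ, σ} × {88}, {σ} × {87, 88}, {ξ, ρ, σ} × {88}, {ξ, σ} × {87, 88}, {ξ, ρ, σ} × {87, 88}}; |τ_{X×Y}| = 10.

Enumerate products U × V with U ∈ τ_X, V ∈ τ_Y (deduplicated):
  ∅ × ∅ = {} (∅)
  {σ} × {88} = {(σ,88)}
  {ξ, σ} × {88} = {(ξ,88), (σ,88)}
  {σ} × {87, 88} = {(σ,87), (σ,88)}
  {ξ, ρ, σ} × {88} = {(ξ,88), (ρ,88), (σ,88)}
  {ξ, σ} × {87, 88} = {(ξ,87), (ξ,88), (σ,87), (σ,88)}
  {ξ, ρ, σ} × {87, 88} = {(ξ,87), (ξ,88), (ρ,87), (ρ,88), (σ,87), (σ,88)}
These 7 distinct sets form the basis B.
Close under arbitrary unions to get τ_{X×Y}; counting gives |τ_{X×Y}| = 10.


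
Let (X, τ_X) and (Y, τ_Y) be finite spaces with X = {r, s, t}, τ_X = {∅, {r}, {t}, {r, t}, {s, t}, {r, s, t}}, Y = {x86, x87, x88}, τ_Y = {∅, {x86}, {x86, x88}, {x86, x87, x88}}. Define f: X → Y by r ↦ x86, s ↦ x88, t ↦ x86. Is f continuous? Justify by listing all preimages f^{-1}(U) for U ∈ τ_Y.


f IS continuous.

Compute f^{-1}(U) for each U ∈ τ_Y:
  U = ∅: f^{-1}(U) = ∅ ∈ τ_X ✓.
  U = {x86}: f^{-1}(U) = {r, t} ∈ τ_X ✓.
  U = {x86, x88}: f^{-1}(U) = {r, s, t} ∈ τ_X ✓.
  U = {x86, x87, x88}: f^{-1}(U) = {r, s, t} ∈ τ_X ✓.
Every preimage lies in τ_X, so f IS continuous.


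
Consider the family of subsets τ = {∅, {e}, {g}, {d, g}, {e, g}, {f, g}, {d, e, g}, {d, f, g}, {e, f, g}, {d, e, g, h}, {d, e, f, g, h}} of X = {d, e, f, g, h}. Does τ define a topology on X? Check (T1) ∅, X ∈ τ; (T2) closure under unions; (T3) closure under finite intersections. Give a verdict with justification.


τ is NOT a topology on X.

Axiom (T1): ∅ ∈ τ? Yes; X ∈ τ? Yes.
Axiom (T2/T3): check pairwise unions and intersections of members of τ.
Counterexample for (T2): {e} ∪ {d, f, g} = {d, e, f, g} ∉ τ. Therefore τ is NOT a topology.


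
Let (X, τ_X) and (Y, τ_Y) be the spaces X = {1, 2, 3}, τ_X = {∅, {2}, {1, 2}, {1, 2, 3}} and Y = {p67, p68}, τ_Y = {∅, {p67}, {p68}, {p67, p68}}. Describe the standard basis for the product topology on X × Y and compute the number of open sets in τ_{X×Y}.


Basis B = {∅ × ∅, {2} × {p67}, {2} × {p68}, {1, 2} × {p67}, {1, 2} × {p68}, {2} × {p67, p68}, {1, 2, 3} × {p67}, {1, 2, 3} × {p68}, {1, 2} × {p67, p68}, {1, 2, 3} × {p67, p68}}; |τ_{X×Y}| = 16.

Enumerate products U × V with U ∈ τ_X, V ∈ τ_Y (deduplicated):
  ∅ × ∅ = {} (∅)
  {2} × {p67} = {(2,p67)}
  {2} × {p68} = {(2,p68)}
  {1, 2} × {p67} = {(1,p67), (2,p67)}
  {1, 2} × {p68} = {(1,p68), (2,p68)}
  {2} × {p67, p68} = {(2,p67), (2,p68)}
  {1, 2, 3} × {p67} = {(1,p67), (2,p67), (3,p67)}
  {1, 2, 3} × {p68} = {(1,p68), (2,p68), (3,p68)}
  {1, 2} × {p67, p68} = {(1,p67), (1,p68), (2,p67), (2,p68)}
  {1, 2, 3} × {p67, p68} = {(1,p67), (1,p68), (2,p67), (2,p68), (3,p67), (3,p68)}
These 10 distinct sets form the basis B.
Close under arbitrary unions to get τ_{X×Y}; counting gives |τ_{X×Y}| = 16.


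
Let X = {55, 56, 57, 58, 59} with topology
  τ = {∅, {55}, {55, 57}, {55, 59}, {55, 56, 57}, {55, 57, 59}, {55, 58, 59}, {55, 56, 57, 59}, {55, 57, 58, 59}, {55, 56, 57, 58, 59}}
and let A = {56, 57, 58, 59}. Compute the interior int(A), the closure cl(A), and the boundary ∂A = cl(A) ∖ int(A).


int(A) = ∅, cl(A) = {56, 57, 58, 59}, ∂A = {56, 57, 58, 59}.

Closed sets in (X, τ) are complements of opens:
  closed(X, τ) = {∅, {56}, {58}, {56, 57}, {56, 58}, {58, 59}, {56, 57, 58}, {56, 58, 59}, {56, 57, 58, 59}, {55, 56, 57, 58, 59}}.
int(A) = ⋃ {U ∈ τ : U ⊆ A}. Opens contained in A: ∅.
Taking the union of these: int(A) = ∅.
cl(A) = ⋂ {C closed : A ⊆ C}. Closed sets containing A: {56, 57, 58, 59}, {55, 56, 57, 58, 59}.
Intersecting these: cl(A) = {56, 57, 58, 59}.
∂A = cl(A) ∖ int(A) = {56, 57, 58, 59} ∖ ∅ = {56, 57, 58, 59}.


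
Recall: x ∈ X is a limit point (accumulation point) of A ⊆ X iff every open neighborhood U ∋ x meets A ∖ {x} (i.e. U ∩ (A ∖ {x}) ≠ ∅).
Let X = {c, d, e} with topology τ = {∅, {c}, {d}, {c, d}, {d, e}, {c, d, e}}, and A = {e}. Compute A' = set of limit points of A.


A' = ∅

For each x ∈ X, list the open sets U ∈ τ with x ∈ U, then check whether U ∩ (A ∖ {x}) ≠ ∅ for every such U.
  x = c: open {c} ∋ x has {c} ∩ (A ∖ {c}) = ∅, so x is NOT a limit point.
  x = d: open {d} ∋ x has {d} ∩ (A ∖ {d}) = ∅, so x is NOT a limit point.
  x = e: open {d, e} ∋ x has {d, e} ∩ (A ∖ {e}) = ∅, so x is NOT a limit point.
Collecting: A' = ∅.


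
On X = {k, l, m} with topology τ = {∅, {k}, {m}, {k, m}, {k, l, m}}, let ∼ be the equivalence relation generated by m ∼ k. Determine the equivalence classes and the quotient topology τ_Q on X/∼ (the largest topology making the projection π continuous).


X/∼ = {[k=m], [l]}; |τ_Q| = 3.

Equivalence classes: [k=m], [l].
Quotient map π: X → X/∼ sends k ↦ [k=m], l ↦ [l], m ↦ [k=m].
For each subset V ⊆ X/∼, compute π^{-1}(V) ⊆ X and check whether π^{-1}(V) ∈ τ. V is open in τ_Q iff π^{-1}(V) ∈ τ.
  V = {}: π^{-1}(V) = ∅ ∈ τ ✓.
  V = {[k=m]}: π^{-1}(V) = {k, m} ∈ τ ✓.
  V = {[l]}: π^{-1}(V) = {l} ∉ τ ✗.
  V = {[k=m], [l]}: π^{-1}(V) = {k, l, m} ∈ τ ✓.
Open sets in the quotient: τ_Q = {{}, {[k=m]}, {[k=m], [l]}} (3 elements).
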